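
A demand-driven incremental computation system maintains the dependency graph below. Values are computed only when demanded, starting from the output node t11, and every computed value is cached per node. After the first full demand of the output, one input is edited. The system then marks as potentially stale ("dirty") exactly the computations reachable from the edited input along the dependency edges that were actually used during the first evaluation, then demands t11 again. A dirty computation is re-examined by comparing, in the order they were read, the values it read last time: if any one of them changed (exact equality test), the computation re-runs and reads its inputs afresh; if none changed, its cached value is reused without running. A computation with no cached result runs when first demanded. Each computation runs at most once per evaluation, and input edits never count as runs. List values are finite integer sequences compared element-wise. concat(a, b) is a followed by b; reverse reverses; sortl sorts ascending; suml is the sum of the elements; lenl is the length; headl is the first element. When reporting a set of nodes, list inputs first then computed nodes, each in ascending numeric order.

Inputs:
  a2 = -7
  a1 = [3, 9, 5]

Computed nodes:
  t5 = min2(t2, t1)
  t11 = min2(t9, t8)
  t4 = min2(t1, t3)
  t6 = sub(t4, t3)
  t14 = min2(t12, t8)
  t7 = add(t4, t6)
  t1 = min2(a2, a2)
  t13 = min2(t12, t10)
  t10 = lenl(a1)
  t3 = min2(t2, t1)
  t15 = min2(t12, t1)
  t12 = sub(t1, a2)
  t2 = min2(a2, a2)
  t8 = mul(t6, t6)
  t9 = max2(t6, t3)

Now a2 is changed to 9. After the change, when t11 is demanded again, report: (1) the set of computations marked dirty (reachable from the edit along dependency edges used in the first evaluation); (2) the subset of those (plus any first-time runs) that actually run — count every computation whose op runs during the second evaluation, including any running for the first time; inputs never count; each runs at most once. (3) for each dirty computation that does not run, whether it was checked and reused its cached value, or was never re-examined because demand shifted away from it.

Marked dirty: t1, t2, t3, t4, t6, t8, t9, t11.
Computations that run: t1, t2, t3, t4, t6, t9, t11 — 7 in total.
Checked but reused from cache: t8.
Key observation: the cutoff stops propagation at t8 — its inputs' values are unchanged, so it reuses its cache.

First evaluation (everything demanded from the output):
  t1 = min2(-7, -7) = -7
  t2 = min2(-7, -7) = -7
  t3 = min2(-7, -7) = -7
  t4 = min2(-7, -7) = -7
  t6 = sub(-7, -7) = 0
  t8 = mul(0, 0) = 0
  t9 = max2(0, -7) = 0
  t11 = min2(0, 0) = 0

Propagation after the edit:
  t1: runs — a2 -7->9; a2 -7->9; result 9.
  t2: runs — a2 -7->9; a2 -7->9; result 9.
  t3: runs — t2 -7->9; t1 -7->9; result 9.
  t4: runs — t1 -7->9; t3 -7->9; result 9.
  t6: runs — t4 -7->9; t3 -7->9; result 0 (same value as before).
  t8: checked — values it read are unchanged (t6 unchanged, t6 unchanged); reused cached 0 without running.
  t9: runs — t3 -7->9; result 9.
  t11: runs — t9 0->9; result 0 (same value as before).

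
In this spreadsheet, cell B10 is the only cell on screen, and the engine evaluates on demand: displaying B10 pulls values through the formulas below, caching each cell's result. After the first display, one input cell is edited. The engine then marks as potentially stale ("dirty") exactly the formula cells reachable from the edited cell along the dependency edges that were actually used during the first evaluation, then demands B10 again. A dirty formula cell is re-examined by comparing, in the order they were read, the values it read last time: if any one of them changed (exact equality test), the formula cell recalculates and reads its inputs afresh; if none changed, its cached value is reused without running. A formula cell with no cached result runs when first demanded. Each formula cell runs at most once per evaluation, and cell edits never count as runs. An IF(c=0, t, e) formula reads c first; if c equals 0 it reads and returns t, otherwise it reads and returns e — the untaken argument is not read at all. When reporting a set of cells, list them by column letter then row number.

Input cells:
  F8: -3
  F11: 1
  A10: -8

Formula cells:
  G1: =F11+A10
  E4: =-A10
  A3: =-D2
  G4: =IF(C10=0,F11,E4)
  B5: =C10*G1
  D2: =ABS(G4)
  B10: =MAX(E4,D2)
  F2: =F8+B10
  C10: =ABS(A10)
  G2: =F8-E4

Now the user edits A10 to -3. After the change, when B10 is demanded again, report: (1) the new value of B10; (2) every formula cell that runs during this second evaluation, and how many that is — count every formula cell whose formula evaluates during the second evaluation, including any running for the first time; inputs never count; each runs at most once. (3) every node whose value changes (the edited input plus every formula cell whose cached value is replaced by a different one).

Initial pass — values computed on the first demand:
  C10 = ABS(-8) = 8
  E4 = -(-8) = 8
  G4 = IF(C10=0: C10=8 -> else branch E4) = 8
  D2 = ABS(8) = 8
  B10 = MAX(8, 8) = 8

Second demand — change propagation:
  C10: re-runs because A10 -8->-3; new result 3.
  E4: re-runs because A10 -8->-3; new result 3.
  G4: re-runs because C10 8->3; E4 8->3; new result 3.
  D2: re-runs because G4 8->3; new result 3.
  B10: re-runs because E4 8->3; D2 8->3; new result 3.

B10 now evaluates to 3.
Run set: B10, C10, D2, E4, G4 (5 run).
Changed values: A10, B10, C10, D2, E4, G4.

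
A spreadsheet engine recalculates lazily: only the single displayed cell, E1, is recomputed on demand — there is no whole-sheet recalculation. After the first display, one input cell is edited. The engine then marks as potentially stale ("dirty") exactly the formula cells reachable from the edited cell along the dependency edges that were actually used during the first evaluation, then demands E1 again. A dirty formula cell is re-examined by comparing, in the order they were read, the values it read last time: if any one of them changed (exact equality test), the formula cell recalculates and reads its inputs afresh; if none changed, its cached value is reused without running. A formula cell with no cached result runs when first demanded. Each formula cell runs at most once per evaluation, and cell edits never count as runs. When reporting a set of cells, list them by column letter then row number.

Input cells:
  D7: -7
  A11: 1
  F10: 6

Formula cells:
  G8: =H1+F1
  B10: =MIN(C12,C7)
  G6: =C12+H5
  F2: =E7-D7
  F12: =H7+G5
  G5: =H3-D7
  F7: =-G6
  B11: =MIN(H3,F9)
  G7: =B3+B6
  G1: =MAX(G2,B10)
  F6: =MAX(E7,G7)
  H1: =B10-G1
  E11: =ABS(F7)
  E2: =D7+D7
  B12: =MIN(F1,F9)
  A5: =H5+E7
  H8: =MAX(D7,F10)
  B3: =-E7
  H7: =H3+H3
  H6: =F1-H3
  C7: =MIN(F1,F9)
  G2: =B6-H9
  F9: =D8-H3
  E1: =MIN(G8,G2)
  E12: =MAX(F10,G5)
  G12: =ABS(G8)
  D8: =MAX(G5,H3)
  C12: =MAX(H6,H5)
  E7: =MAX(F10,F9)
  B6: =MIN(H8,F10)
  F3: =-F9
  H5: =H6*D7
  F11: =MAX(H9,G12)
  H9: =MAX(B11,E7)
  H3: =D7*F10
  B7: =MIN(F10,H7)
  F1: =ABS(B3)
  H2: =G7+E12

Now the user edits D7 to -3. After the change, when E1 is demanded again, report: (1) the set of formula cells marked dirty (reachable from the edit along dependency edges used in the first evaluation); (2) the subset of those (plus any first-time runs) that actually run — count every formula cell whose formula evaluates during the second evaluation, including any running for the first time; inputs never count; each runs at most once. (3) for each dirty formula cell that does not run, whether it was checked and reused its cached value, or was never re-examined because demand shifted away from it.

Marked dirty: B3, B6, B10, B11, C7, C12, D8, E1, E7, F1, F9, G1, G2, G5, G8, H1, H3, H5, H6, H8, H9.
Formula cells that run: B3, B10, B11, C7, C12, D8, E1, E7, F1, F9, G1, G2, G5, G8, H1, H3, H5, H6, H8, H9 — 20 in total.
Checked but reused from cache: B6.
Key observation: the cutoff stops propagation at B6 — its inputs' values are unchanged, so it reuses its cache.

First evaluation (everything demanded from the output):
  H3 = -7 * 6 = -42
  G5 = -42 - -7 = -35
  D8 = MAX(-35, -42) = -35
  F9 = -35 - -42 = 7
  B11 = MIN(-42, 7) = -42
  E7 = MAX(6, 7) = 7
  B3 = -(7) = -7
  F1 = ABS(-7) = 7
  C7 = MIN(7, 7) = 7
  H6 = 7 - -42 = 49
  H5 = 49 * -7 = -343
  C12 = MAX(49, -343) = 49
  B10 = MIN(49, 7) = 7
  H8 = MAX(-7, 6) = 6
  B6 = MIN(6, 6) = 6
  H9 = MAX(-42, 7) = 7
  G2 = 6 - 7 = -1
  G1 = MAX(-1, 7) = 7
  H1 = 7 - 7 = 0
  G8 = 0 + 7 = 7
  E1 = MIN(7, -1) = -1

Propagation after the edit:
  H3: runs — D7 -7->-3; result -18.
  G5: runs — H3 -42->-18; D7 -7->-3; result -15.
  D8: runs — G5 -35->-15; H3 -42->-18; result -15.
  F9: runs — D8 -35->-15; H3 -42->-18; result 3.
  B11: runs — H3 -42->-18; F9 7->3; result -18.
  E7: runs — F9 7->3; result 6.
  B3: runs — E7 7->6; result -6.
  F1: runs — B3 -7->-6; result 6.
  C7: runs — F1 7->6; F9 7->3; result 3.
  H6: runs — F1 7->6; H3 -42->-18; result 24.
  H5: runs — H6 49->24; D7 -7->-3; result -72.
  C12: runs — H6 49->24; H5 -343->-72; result 24.
  B10: runs — C12 49->24; C7 7->3; result 3.
  H8: runs — D7 -7->-3; result 6 (same value as before).
  B6: checked — values it read are unchanged (H8 unchanged, F10 unchanged); reused cached 6 without running.
  H9: runs — B11 -42->-18; E7 7->6; result 6.
  G2: runs — H9 7->6; result 0.
  G1: runs — G2 -1->0; B10 7->3; result 3.
  H1: runs — B10 7->3; G1 7->3; result 0 (same value as before).
  G8: runs — F1 7->6; result 6.
  E1: runs — G8 7->6; G2 -1->0; result 0.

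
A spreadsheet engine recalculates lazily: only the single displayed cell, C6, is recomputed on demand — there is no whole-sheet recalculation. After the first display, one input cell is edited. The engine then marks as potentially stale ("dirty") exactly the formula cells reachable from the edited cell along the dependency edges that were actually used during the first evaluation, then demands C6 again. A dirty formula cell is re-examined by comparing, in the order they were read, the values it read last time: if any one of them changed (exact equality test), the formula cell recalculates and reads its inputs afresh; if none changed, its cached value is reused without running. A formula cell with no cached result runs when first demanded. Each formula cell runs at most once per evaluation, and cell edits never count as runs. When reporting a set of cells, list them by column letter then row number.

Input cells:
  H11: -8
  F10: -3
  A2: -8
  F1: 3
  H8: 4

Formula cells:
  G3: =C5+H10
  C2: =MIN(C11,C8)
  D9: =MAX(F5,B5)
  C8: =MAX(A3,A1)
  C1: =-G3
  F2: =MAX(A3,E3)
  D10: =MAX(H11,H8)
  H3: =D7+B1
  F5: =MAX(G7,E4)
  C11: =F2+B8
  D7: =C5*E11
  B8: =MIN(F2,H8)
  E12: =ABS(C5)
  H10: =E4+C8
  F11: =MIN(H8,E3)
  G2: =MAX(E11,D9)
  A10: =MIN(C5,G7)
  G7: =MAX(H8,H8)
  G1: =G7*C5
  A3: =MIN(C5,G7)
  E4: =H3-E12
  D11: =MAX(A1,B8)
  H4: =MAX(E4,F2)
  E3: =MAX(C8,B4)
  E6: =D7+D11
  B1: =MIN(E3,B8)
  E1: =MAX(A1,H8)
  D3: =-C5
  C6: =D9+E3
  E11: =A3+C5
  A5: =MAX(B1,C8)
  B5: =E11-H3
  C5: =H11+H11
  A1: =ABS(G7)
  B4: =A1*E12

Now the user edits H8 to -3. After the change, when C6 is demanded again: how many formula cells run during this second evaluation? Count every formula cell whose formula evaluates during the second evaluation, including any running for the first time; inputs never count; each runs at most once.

Formula cells that run: A1, A3, B1, B4, B5, B8, C6, C8, D9, E3, E4, F2, F5, G7, H3 — 15 in total.
Key observation: the cutoff stops propagation at E11 — its inputs' values are unchanged, so it reuses its cache.

First evaluation (everything demanded from the output):
  C5 = -8 + -8 = -16
  E12 = ABS(-16) = 16
  G7 = MAX(4, 4) = 4
  A1 = ABS(4) = 4
  A3 = MIN(-16, 4) = -16
  B4 = 4 * 16 = 64
  C8 = MAX(-16, 4) = 4
  E3 = MAX(4, 64) = 64
  E11 = -16 + -16 = -32
  D7 = -16 * -32 = 512
  F2 = MAX(-16, 64) = 64
  B8 = MIN(64, 4) = 4
  B1 = MIN(64, 4) = 4
  H3 = 512 + 4 = 516
  B5 = -32 - 516 = -548
  E4 = 516 - 16 = 500
  F5 = MAX(4, 500) = 500
  D9 = MAX(500, -548) = 500
  C6 = 500 + 64 = 564

Propagation after the edit:
  G7: runs — H8 4->-3; H8 4->-3; result -3.
  A1: runs — G7 4->-3; result 3.
  A3: runs — G7 4->-3; result -16 (same value as before).
  B4: runs — A1 4->3; result 48.
  C8: runs — A1 4->3; result 3.
  E3: runs — C8 4->3; B4 64->48; result 48.
  E11: checked — values it read are unchanged (A3 unchanged, C5 unchanged); reused cached -32 without running.
  D7: checked — values it read are unchanged (C5 unchanged, E11 unchanged); reused cached 512 without running.
  F2: runs — E3 64->48; result 48.
  B8: runs — F2 64->48; H8 4->-3; result -3.
  B1: runs — E3 64->48; B8 4->-3; result -3.
  H3: runs — B1 4->-3; result 509.
  B5: runs — H3 516->509; result -541.
  E4: runs — H3 516->509; result 493.
  F5: runs — G7 4->-3; E4 500->493; result 493.
  D9: runs — F5 500->493; B5 -548->-541; result 493.
  C6: runs — D9 500->493; E3 64->48; result 541.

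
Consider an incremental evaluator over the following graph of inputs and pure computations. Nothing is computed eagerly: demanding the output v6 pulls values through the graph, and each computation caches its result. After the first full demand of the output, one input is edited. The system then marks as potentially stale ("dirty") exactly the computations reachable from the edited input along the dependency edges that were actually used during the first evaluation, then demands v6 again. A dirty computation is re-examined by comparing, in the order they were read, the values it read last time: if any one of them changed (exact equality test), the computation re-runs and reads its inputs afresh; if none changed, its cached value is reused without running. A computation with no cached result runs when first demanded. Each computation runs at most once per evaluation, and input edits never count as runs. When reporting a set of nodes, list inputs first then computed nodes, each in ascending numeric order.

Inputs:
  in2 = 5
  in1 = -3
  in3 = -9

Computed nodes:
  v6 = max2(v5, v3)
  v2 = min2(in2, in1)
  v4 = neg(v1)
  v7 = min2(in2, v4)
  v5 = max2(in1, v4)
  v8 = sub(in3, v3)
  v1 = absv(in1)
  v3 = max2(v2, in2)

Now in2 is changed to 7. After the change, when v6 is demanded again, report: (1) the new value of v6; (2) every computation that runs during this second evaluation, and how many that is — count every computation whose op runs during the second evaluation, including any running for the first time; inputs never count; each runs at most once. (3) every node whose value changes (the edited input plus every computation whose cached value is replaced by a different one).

v6 now evaluates to 7.
Run set: v2, v3, v6 (3 run).
Changed values: in2, v3, v6.

Initial pass — values computed on the first demand:
  v1 = absv(-3) = 3
  v2 = min2(5, -3) = -3
  v3 = max2(-3, 5) = 5
  v4 = neg(3) = -3
  v5 = max2(-3, -3) = -3
  v6 = max2(-3, 5) = 5

Second demand — change propagation:
  v2: re-runs because in2 5->7; new result -3 (unchanged).
  v3: re-runs because in2 5->7; new result 7.
  v6: re-runs because v3 5->7; new result 7.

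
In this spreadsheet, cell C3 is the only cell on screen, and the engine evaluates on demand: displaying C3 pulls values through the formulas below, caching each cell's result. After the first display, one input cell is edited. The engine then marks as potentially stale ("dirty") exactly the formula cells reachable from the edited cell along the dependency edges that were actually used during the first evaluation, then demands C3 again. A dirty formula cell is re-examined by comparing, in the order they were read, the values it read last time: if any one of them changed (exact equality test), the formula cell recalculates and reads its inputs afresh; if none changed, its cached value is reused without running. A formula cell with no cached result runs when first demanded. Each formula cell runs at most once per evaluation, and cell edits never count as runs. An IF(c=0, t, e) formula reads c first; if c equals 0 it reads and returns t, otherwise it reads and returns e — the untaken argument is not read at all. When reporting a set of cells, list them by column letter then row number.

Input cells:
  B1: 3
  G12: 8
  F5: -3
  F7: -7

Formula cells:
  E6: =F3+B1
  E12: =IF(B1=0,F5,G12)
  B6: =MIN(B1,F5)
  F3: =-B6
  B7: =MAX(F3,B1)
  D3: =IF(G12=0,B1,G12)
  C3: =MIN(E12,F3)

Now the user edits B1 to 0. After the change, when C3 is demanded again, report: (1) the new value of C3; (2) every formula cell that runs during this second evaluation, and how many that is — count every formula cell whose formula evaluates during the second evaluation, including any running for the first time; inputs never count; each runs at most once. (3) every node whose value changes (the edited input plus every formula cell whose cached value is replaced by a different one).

Initial pass — values computed on the first demand:
  B6 = MIN(3, -3) = -3
  E12 = IF(B1=0: B1=3 -> else branch G12) = 8
  F3 = -(-3) = 3
  C3 = MIN(8, 3) = 3

Second demand — change propagation:
  B6: re-runs because B1 3->0; new result -3 (unchanged).
  E12: re-runs because B1 3->0; new result -3.
  F3: re-examined; everything it read last time is the same (B6 unchanged) — cache 3 kept, no run.
  C3: re-runs because E12 8->-3; new result -3.

The important point: at F3 every value read last time is unchanged, so the dirty flag clears without a run.

C3 now evaluates to -3.
Run set: B6, C3, E12 (3 run).
Changed values: B1, C3, E12.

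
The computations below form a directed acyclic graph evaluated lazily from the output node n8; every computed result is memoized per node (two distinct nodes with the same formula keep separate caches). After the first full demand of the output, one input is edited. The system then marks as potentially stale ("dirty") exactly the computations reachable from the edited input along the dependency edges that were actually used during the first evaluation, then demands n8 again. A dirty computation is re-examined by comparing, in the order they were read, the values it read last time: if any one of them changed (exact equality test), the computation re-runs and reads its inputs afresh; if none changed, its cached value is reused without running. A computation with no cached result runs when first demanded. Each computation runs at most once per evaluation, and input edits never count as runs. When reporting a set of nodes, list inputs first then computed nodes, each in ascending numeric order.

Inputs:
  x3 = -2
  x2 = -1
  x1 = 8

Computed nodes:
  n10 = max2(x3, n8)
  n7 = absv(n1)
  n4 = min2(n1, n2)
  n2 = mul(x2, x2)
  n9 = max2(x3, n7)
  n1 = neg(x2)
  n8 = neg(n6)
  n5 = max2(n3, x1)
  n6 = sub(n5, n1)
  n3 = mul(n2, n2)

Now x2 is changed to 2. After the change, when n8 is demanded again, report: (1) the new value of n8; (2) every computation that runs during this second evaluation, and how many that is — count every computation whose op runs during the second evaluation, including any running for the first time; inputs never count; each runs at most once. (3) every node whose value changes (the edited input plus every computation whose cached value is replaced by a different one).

First demand of the output computes:
  n1 = neg(-1) = 1
  n2 = mul(-1, -1) = 1
  n3 = mul(1, 1) = 1
  n5 = max2(1, 8) = 8
  n6 = sub(8, 1) = 7
  n8 = neg(7) = -7

After the edit, cleaning proceeds:
  n1: a read changed (x2 -1->2) — executes, giving -2.
  n2: a read changed (x2 -1->2; x2 -1->2) — executes, giving 4.
  n3: a read changed (n2 1->4; n2 1->4) — executes, giving 16.
  n5: a read changed (n3 1->16) — executes, giving 16.
  n6: a read changed (n5 8->16; n1 1->-2) — executes, giving 18.
  n8: a read changed (n6 7->18) — executes, giving -18.

Demanding n8 again yields -18.
6 computations run: n1, n2, n3, n5, n6, n8.
The nodes whose values change: x2, n1, n2, n3, n5, n6, n8.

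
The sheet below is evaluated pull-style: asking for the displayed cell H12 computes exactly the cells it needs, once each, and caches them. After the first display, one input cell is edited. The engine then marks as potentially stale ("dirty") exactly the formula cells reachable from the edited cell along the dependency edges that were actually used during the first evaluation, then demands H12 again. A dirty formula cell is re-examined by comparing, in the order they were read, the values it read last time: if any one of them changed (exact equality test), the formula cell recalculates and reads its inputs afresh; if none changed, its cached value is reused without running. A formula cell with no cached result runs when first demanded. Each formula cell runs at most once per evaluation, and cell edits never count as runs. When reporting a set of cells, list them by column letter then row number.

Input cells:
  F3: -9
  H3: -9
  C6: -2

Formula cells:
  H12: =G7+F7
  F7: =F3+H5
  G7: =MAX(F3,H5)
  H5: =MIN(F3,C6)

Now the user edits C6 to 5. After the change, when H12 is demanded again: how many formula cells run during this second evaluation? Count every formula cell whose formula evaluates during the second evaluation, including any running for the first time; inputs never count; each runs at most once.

1 formula cells run: H5.
Note the absorption at H5: it re-runs yet its value is the same, leaving the output's value untouched.

First demand of the output computes:
  H5 = MIN(-9, -2) = -9
  F7 = -9 + -9 = -18
  G7 = MAX(-9, -9) = -9
  H12 = -9 + -18 = -27

After the edit, cleaning proceeds:
  H5: a read changed (C6 -2->5) — executes, giving -9 — identical to its old value.
  F7: dirty, but its reads are unchanged (F3 unchanged, H5 unchanged); cached -18 stands.
  G7: dirty, but its reads are unchanged (F3 unchanged, H5 unchanged); cached -9 stands.
  H12: dirty, but its reads are unchanged (G7 unchanged, F7 unchanged); cached -27 stands.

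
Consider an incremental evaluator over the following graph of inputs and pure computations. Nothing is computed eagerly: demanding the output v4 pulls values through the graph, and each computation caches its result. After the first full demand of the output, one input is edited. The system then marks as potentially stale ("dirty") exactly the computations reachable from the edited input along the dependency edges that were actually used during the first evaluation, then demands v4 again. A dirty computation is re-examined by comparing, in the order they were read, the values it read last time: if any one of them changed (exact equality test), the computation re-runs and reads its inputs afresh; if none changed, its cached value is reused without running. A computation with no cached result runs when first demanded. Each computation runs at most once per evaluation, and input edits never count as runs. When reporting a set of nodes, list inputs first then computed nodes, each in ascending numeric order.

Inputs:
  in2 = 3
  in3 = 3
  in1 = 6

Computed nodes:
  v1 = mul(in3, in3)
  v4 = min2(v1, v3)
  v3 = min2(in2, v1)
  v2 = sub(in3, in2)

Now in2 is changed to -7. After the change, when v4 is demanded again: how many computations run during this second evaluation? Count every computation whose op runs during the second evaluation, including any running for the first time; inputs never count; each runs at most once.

Run set: v3, v4 (2 run).

Initial pass — values computed on the first demand:
  v1 = mul(3, 3) = 9
  v3 = min2(3, 9) = 3
  v4 = min2(9, 3) = 3

Second demand — change propagation:
  v3: re-runs because in2 3->-7; new result -7.
  v4: re-runs because v3 3->-7; new result -7.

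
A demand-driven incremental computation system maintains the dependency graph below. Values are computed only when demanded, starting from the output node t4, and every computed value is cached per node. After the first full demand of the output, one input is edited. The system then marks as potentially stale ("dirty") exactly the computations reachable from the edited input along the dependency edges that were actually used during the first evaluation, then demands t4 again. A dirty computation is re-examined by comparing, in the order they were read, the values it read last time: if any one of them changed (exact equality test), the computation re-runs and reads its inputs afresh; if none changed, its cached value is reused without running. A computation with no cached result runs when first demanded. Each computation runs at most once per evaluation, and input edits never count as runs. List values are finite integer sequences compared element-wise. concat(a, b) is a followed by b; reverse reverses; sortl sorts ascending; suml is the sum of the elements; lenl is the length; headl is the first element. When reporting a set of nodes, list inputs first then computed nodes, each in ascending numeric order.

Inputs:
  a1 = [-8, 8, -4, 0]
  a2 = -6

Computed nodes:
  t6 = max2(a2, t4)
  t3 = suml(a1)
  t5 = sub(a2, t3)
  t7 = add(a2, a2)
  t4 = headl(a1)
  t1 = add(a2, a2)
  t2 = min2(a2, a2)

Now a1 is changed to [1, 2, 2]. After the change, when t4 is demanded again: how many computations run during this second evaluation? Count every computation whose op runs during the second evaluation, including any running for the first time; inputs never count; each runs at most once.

Computations that run: t4 — 1 in total.

First evaluation (everything demanded from the output):
  t4 = headl([-8, 8, -4, 0]) = -8

Propagation after the edit:
  t4: runs — a1 [-8, 8, -4, 0]->[1, 2, 2]; result 1.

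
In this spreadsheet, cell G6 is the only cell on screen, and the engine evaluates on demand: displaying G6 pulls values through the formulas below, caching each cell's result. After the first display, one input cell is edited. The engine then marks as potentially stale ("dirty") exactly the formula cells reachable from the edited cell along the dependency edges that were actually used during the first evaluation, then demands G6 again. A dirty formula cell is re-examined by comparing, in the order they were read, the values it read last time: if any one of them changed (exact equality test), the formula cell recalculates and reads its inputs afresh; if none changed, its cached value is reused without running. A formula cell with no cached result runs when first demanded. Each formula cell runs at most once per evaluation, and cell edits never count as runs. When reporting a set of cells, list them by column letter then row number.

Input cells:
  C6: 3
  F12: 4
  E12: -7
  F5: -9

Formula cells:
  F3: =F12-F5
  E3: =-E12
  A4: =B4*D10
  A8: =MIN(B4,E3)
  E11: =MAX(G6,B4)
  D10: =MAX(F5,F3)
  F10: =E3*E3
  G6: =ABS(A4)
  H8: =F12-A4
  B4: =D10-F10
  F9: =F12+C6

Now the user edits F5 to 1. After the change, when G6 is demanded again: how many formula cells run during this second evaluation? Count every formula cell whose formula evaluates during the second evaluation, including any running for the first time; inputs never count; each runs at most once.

Run set: A4, B4, D10, F3, G6 (5 run).

Initial pass — values computed on the first demand:
  E3 = -(-7) = 7
  F3 = 4 - -9 = 13
  D10 = MAX(-9, 13) = 13
  F10 = 7 * 7 = 49
  B4 = 13 - 49 = -36
  A4 = -36 * 13 = -468
  G6 = ABS(-468) = 468

Second demand — change propagation:
  F3: re-runs because F5 -9->1; new result 3.
  D10: re-runs because F5 -9->1; F3 13->3; new result 3.
  B4: re-runs because D10 13->3; new result -46.
  A4: re-runs because B4 -36->-46; D10 13->3; new result -138.
  G6: re-runs because A4 -468->-138; new result 138.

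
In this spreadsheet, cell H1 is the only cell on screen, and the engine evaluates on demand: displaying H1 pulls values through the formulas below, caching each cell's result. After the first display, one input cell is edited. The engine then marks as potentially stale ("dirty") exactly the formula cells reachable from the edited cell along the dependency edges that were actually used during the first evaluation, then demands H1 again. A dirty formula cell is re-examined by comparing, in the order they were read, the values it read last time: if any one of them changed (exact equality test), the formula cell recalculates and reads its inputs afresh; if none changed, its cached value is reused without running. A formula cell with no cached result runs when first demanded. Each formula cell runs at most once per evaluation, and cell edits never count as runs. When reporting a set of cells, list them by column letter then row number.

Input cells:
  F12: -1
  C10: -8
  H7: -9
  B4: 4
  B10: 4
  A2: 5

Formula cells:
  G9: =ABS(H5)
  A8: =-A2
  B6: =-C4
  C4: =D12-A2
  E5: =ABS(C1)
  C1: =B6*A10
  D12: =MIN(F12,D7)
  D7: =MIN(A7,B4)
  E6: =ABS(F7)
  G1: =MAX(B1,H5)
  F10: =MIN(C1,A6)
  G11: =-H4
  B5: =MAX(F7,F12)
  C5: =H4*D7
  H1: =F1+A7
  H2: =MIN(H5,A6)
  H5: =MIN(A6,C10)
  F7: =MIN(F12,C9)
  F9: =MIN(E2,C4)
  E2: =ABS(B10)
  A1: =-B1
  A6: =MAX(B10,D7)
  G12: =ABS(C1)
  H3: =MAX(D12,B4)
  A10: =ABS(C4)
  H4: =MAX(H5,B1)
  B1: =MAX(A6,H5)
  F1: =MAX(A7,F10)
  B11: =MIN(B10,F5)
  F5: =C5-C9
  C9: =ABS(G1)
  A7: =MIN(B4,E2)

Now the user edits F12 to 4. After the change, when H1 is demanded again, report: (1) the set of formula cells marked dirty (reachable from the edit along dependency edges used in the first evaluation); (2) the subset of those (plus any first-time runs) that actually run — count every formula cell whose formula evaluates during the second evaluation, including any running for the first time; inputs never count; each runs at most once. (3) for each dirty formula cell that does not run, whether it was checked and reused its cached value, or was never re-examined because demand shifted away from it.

Dirty set: A10, B6, C1, C4, D12, F1, F10, H1.
Run set: A10, B6, C1, C4, D12, F1, F10 (7 run).
Re-examined without running (cache reused): H1.
The important point: F1 recomputes to an identical value, and the output ends up unchanged.

Initial pass — values computed on the first demand:
  E2 = ABS(4) = 4
  A7 = MIN(4, 4) = 4
  D7 = MIN(4, 4) = 4
  A6 = MAX(4, 4) = 4
  D12 = MIN(-1, 4) = -1
  C4 = -1 - 5 = -6
  A10 = ABS(-6) = 6
  B6 = -(-6) = 6
  C1 = 6 * 6 = 36
  F10 = MIN(36, 4) = 4
  F1 = MAX(4, 4) = 4
  H1 = 4 + 4 = 8

Second demand — change propagation:
  D12: re-runs because F12 -1->4; new result 4.
  C4: re-runs because D12 -1->4; new result -1.
  A10: re-runs because C4 -6->-1; new result 1.
  B6: re-runs because C4 -6->-1; new result 1.
  C1: re-runs because B6 6->1; A10 6->1; new result 1.
  F10: re-runs because C1 36->1; new result 1.
  F1: re-runs because F10 4->1; new result 4 (unchanged).
  H1: re-examined; everything it read last time is the same (F1 unchanged, A7 unchanged) — cache 8 kept, no run.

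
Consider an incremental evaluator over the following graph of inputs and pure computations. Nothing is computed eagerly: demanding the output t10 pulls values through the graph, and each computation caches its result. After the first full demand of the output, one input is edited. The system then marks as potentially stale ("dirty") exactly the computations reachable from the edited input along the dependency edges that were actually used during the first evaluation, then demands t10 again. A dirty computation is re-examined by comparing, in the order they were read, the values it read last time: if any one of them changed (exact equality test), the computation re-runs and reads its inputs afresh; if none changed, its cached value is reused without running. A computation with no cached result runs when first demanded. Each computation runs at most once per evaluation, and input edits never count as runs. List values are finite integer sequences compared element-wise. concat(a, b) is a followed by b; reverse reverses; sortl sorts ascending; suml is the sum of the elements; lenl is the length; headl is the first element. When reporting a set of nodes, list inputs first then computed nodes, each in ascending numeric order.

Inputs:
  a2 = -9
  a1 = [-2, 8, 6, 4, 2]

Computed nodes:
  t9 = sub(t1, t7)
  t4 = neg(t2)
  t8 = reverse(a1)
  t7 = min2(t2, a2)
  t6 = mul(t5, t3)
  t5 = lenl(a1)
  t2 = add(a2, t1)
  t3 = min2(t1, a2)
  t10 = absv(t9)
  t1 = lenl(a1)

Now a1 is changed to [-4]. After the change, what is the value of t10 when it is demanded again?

Initial pass — values computed on the first demand:
  t1 = lenl([-2, 8, 6, 4, 2]) = 5
  t2 = add(-9, 5) = -4
  t7 = min2(-4, -9) = -9
  t9 = sub(5, -9) = 14
  t10 = absv(14) = 14

Second demand — change propagation:
  t1: re-runs because a1 [-2, 8, 6, 4, 2]->[-4]; new result 1.
  t2: re-runs because t1 5->1; new result -8.
  t7: re-runs because t2 -4->-8; new result -9 (unchanged).
  t9: re-runs because t1 5->1; new result 10.
  t10: re-runs because t9 14->10; new result 10.

t10 now evaluates to 10.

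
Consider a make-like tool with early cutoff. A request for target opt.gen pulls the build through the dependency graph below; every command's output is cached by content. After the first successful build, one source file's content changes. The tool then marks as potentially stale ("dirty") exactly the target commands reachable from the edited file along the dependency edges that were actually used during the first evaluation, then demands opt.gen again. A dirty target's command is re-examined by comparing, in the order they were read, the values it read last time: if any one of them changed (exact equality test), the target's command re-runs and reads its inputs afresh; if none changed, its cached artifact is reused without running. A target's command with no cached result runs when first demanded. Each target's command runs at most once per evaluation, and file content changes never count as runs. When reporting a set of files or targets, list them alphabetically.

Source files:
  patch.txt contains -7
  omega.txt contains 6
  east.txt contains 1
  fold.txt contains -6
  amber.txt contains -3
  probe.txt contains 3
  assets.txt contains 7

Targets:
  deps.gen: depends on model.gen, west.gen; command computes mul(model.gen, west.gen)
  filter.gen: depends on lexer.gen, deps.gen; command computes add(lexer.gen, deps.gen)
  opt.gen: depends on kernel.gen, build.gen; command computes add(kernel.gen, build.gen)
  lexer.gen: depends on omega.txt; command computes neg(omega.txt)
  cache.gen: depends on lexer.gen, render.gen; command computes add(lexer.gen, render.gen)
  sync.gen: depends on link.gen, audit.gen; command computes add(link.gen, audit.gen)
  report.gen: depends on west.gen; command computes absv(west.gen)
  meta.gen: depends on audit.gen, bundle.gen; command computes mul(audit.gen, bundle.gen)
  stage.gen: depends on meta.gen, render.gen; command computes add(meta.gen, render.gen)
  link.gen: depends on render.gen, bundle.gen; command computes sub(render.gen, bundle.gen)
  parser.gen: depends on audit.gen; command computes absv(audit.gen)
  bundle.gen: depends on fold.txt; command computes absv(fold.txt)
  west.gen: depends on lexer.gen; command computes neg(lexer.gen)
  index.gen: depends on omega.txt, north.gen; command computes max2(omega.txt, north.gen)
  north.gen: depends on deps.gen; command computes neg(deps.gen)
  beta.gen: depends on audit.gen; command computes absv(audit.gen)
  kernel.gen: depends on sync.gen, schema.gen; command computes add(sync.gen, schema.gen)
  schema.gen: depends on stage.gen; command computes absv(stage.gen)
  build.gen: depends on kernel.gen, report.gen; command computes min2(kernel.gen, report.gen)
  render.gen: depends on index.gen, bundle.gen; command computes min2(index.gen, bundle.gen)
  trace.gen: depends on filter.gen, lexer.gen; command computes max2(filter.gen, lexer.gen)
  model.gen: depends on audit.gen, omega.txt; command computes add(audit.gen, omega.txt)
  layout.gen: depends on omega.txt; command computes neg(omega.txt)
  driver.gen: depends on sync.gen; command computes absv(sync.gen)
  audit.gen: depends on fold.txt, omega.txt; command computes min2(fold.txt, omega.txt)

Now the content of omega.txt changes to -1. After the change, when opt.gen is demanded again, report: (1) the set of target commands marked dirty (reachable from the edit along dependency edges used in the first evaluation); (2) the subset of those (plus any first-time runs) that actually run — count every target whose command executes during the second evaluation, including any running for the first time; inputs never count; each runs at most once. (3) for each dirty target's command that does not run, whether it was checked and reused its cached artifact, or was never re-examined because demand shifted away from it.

First demand of the output computes:
  audit.gen = min2(-6, 6) = -6
  bundle.gen = absv(-6) = 6
  lexer.gen = neg(6) = -6
  meta.gen = mul(-6, 6) = -36
  model.gen = add(-6, 6) = 0
  west.gen = neg(-6) = 6
  deps.gen = mul(0, 6) = 0
  north.gen = neg(0) = 0
  index.gen = max2(6, 0) = 6
  render.gen = min2(6, 6) = 6
  link.gen = sub(6, 6) = 0
  report.gen = absv(6) = 6
  stage.gen = add(-36, 6) = -30
  schema.gen = absv(-30) = 30
  sync.gen = add(0, -6) = -6
  kernel.gen = add(-6, 30) = 24
  build.gen = min2(24, 6) = 6
  opt.gen = add(24, 6) = 30

After the edit, cleaning proceeds:
  audit.gen: a read changed (omega.txt 6->-1) — executes, giving -6 — identical to its old value.
  lexer.gen: a read changed (omega.txt 6->-1) — executes, giving 1.
  meta.gen: dirty, but its reads are unchanged (audit.gen unchanged, bundle.gen unchanged); cached -36 stands.
  model.gen: a read changed (omega.txt 6->-1) — executes, giving -7.
  west.gen: a read changed (lexer.gen -6->1) — executes, giving -1.
  deps.gen: a read changed (model.gen 0->-7; west.gen 6->-1) — executes, giving 7.
  north.gen: a read changed (deps.gen 0->7) — executes, giving -7.
  index.gen: a read changed (omega.txt 6->-1; north.gen 0->-7) — executes, giving -1.
  render.gen: a read changed (index.gen 6->-1) — executes, giving -1.
  link.gen: a read changed (render.gen 6->-1) — executes, giving -7.
  report.gen: a read changed (west.gen 6->-1) — executes, giving 1.
  stage.gen: a read changed (render.gen 6->-1) — executes, giving -37.
  schema.gen: a read changed (stage.gen -30->-37) — executes, giving 37.
  sync.gen: a read changed (link.gen 0->-7) — executes, giving -13.
  kernel.gen: a read changed (sync.gen -6->-13; schema.gen 30->37) — executes, giving 24 — identical to its old value.
  build.gen: a read changed (report.gen 6->1) — executes, giving 1.
  opt.gen: a read changed (build.gen 6->1) — executes, giving 25.

Note where the cutoff bites: meta.gen is checked, finds nothing changed, and keeps its cache.

The edit dirties: audit.gen, build.gen, deps.gen, index.gen, kernel.gen, lexer.gen, link.gen, meta.gen, model.gen, north.gen, opt.gen, render.gen, report.gen, schema.gen, stage.gen, sync.gen, west.gen.
16 target commands run: audit.gen, build.gen, deps.gen, index.gen, kernel.gen, lexer.gen, link.gen, model.gen, north.gen, opt.gen, render.gen, report.gen, schema.gen, stage.gen, sync.gen, west.gen.
Cache hits after checking: meta.gen.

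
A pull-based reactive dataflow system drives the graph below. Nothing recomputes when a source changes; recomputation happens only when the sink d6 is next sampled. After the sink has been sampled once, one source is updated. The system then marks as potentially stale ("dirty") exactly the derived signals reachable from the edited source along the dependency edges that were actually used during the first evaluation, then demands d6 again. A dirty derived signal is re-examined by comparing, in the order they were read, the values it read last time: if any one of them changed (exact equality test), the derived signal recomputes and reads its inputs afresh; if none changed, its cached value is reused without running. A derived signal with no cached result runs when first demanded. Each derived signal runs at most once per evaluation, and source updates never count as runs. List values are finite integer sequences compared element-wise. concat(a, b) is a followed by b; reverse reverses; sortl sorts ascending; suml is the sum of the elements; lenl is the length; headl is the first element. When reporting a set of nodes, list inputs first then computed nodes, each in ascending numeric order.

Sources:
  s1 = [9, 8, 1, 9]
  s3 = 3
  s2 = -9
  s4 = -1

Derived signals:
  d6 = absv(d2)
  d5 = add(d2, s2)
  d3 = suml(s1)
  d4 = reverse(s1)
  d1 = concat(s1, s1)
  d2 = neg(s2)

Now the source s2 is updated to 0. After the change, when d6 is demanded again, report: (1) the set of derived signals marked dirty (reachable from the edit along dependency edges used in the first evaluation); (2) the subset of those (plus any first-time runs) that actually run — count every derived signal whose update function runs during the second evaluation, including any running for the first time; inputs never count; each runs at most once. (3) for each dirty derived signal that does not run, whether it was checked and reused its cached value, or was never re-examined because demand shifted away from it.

Marked dirty: d2, d6.
Derived signals that run: d2, d6 — 2 in total.
Every dirty derived signal ran.

First evaluation (everything demanded from the output):
  d2 = neg(-9) = 9
  d6 = absv(9) = 9

Propagation after the edit:
  d2: runs — s2 -9->0; result 0.
  d6: runs — d2 9->0; result 0.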